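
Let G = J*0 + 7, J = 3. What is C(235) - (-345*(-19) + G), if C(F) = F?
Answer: -6327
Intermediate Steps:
G = 7 (G = 3*0 + 7 = 0 + 7 = 7)
C(235) - (-345*(-19) + G) = 235 - (-345*(-19) + 7) = 235 - (6555 + 7) = 235 - 1*6562 = 235 - 6562 = -6327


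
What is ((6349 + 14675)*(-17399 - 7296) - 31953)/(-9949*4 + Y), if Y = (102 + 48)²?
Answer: 519219633/17296 ≈ 30020.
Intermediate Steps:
Y = 22500 (Y = 150² = 22500)
((6349 + 14675)*(-17399 - 7296) - 31953)/(-9949*4 + Y) = ((6349 + 14675)*(-17399 - 7296) - 31953)/(-9949*4 + 22500) = (21024*(-24695) - 31953)/(-39796 + 22500) = (-519187680 - 31953)/(-17296) = -519219633*(-1/17296) = 519219633/17296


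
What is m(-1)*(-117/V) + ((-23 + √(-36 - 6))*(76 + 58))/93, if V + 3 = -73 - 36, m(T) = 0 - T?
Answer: -334303/10416 + 134*I*√42/93 ≈ -32.095 + 9.3378*I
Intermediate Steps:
m(T) = -T
V = -112 (V = -3 + (-73 - 36) = -3 - 109 = -112)
m(-1)*(-117/V) + ((-23 + √(-36 - 6))*(76 + 58))/93 = (-1*(-1))*(-117/(-112)) + ((-23 + √(-36 - 6))*(76 + 58))/93 = 1*(-117*(-1/112)) + ((-23 + √(-42))*134)*(1/93) = 1*(117/112) + ((-23 + I*√42)*134)*(1/93) = 117/112 + (-3082 + 134*I*√42)*(1/93) = 117/112 + (-3082/93 + 134*I*√42/93) = -334303/10416 + 134*I*√42/93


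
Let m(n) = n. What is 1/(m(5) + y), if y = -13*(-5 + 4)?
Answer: 1/18 ≈ 0.055556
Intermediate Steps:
y = 13 (y = -13*(-1) = 13)
1/(m(5) + y) = 1/(5 + 13) = 1/18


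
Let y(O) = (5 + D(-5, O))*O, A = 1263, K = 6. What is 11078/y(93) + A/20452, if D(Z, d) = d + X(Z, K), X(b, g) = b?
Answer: 237490943/176889348 ≈ 1.3426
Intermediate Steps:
D(Z, d) = Z + d (D(Z, d) = d + Z = Z + d)
y(O) = O² (y(O) = (5 + (-5 + O))*O = O*O = O²)
11078/y(93) + A/20452 = 11078/(93²) + 1263/20452 = 11078/8649 + 1263*(1/20452) = 11078*(1/8649) + 1263/20452 = 11078/8649 + 1263/20452 = 237490943/176889348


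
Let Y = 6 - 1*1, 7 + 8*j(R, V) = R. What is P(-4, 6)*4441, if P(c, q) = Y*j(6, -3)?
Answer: -22205/8 ≈ -2775.6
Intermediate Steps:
j(R, V) = -7/8 + R/8
Y = 5 (Y = 6 - 1 = 5)
P(c, q) = -5/8 (P(c, q) = 5*(-7/8 + (⅛)*6) = 5*(-7/8 + ¾) = 5*(-⅛) = -5/8)
P(-4, 6)*4441 = -5/8*4441 = -22205/8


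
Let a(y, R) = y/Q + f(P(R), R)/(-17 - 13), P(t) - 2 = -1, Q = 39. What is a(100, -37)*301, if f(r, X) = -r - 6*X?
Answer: -563773/390 ≈ -1445.6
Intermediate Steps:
P(t) = 1 (P(t) = 2 - 1 = 1)
a(y, R) = 1/30 + R/5 + y/39 (a(y, R) = y/39 + (-1*1 - 6*R)/(-17 - 13) = y*(1/39) + (-1 - 6*R)/(-30) = y/39 + (-1 - 6*R)*(-1/30) = y/39 + (1/30 + R/5) = 1/30 + R/5 + y/39)
a(100, -37)*301 = (1/30 + (1/5)*(-37) + (1/39)*100)*301 = (1/30 - 37/5 + 100/39)*301 = -1873/390*301 = -563773/390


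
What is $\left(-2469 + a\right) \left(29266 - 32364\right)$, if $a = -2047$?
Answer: $13990568$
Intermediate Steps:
$\left(-2469 + a\right) \left(29266 - 32364\right) = \left(-2469 - 2047\right) \left(29266 - 32364\right) = \left(-4516\right) \left(-3098\right) = 13990568$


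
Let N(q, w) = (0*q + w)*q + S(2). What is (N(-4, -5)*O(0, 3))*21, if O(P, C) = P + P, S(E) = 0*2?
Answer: 0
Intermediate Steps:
S(E) = 0
O(P, C) = 2*P
N(q, w) = q*w (N(q, w) = (0*q + w)*q + 0 = (0 + w)*q + 0 = w*q + 0 = q*w + 0 = q*w)
(N(-4, -5)*O(0, 3))*21 = ((-4*(-5))*(2*0))*21 = (20*0)*21 = 0*21 = 0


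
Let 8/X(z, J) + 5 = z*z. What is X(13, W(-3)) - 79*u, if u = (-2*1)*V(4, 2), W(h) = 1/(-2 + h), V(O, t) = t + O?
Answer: 38870/41 ≈ 948.05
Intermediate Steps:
V(O, t) = O + t
X(z, J) = 8/(-5 + z²) (X(z, J) = 8/(-5 + z*z) = 8/(-5 + z²))
u = -12 (u = (-2*1)*(4 + 2) = -2*6 = -12)
X(13, W(-3)) - 79*u = 8/(-5 + 13²) - 79*(-12) = 8/(-5 + 169) + 948 = 8/164 + 948 = 8*(1/164) + 948 = 2/41 + 948 = 38870/41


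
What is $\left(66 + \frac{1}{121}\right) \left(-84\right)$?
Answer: $- \frac{670908}{121} \approx -5544.7$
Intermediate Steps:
$\left(66 + \frac{1}{121}\right) \left(-84\right) = \frac{7987}{121} \left(-84\right) = - \frac{670908}{121}$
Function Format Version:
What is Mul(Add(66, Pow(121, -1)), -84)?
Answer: Rational(-670908, 121) ≈ -5544.7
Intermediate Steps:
Mul(Add(66, Pow(121, -1)), -84) = Mul(Add(66, Rational(1, 121)), -84) = Mul(Rational(7987, 121), -84) = Rational(-670908, 121)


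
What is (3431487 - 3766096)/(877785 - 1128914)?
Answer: 334609/251129 ≈ 1.3324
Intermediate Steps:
(3431487 - 3766096)/(877785 - 1128914) = -334609/(-251129) = -334609*(-1/251129) = 334609/251129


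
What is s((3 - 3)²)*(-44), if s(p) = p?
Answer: 0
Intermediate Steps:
s((3 - 3)²)*(-44) = (3 - 3)²*(-44) = 0²*(-44) = 0*(-44) = 0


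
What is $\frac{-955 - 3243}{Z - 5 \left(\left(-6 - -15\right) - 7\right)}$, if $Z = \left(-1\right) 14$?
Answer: $\frac{2099}{12} \approx 174.92$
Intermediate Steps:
$Z = -14$
$\frac{-955 - 3243}{Z - 5 \left(\left(-6 - -15\right) - 7\right)} = \frac{-955 - 3243}{-14 - 5 \left(\left(-6 - -15\right) - 7\right)} = - \frac{4198}{-14 - 5 \left(\left(-6 + 15\right) - 7\right)} = - \frac{4198}{-14 - 5 \left(9 - 7\right)} = - \frac{4198}{-14 - 10} = - \frac{4198}{-24} = \left(-4198\right) \left(- \frac{1}{24}\right) = \frac{2099}{12}$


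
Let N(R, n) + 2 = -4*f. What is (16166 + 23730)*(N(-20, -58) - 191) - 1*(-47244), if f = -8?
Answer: -6376012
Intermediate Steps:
N(R, n) = 30 (N(R, n) = -2 - 4*(-8) = -2 + 32 = 30)
(16166 + 23730)*(N(-20, -58) - 191) - 1*(-47244) = (16166 + 23730)*(30 - 191) - 1*(-47244) = 39896*(-161) + 47244 = -6423256 + 47244 = -6376012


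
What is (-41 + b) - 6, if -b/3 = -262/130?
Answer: -2662/65 ≈ -40.954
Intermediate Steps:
b = 393/65 (b = -(-786)/130 = -3*(-131/65) = 393/65 ≈ 6.0462)
(-41 + b) - 6 = (-41 + 393/65) - 6 = -2272/65 - 6 = -2662/65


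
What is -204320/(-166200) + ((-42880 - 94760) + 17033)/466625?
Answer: 376479683/387765375 ≈ 0.97090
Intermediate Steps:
-204320/(-166200) + ((-42880 - 94760) + 17033)/466625 = -204320*(-1/166200) + (-137640 + 17033)*(1/466625) = 5108/4155 - 120607*1/466625 = 5108/4155 - 120607/466625 = 376479683/387765375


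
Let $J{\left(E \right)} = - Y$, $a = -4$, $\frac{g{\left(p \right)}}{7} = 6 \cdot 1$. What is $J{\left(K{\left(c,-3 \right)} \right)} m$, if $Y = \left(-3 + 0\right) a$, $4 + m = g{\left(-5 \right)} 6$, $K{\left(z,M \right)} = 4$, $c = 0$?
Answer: $-2976$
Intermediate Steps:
$g{\left(p \right)} = 42$ ($g{\left(p \right)} = 7 \cdot 6 \cdot 1 = 7 \cdot 6 = 42$)
$m = 248$ ($m = -4 + 42 \cdot 6 = -4 + 252 = 248$)
$Y = 12$ ($Y = \left(-3 + 0\right) \left(-4\right) = \left(-3\right) \left(-4\right) = 12$)
$J{\left(E \right)} = -12$ ($J{\left(E \right)} = \left(-1\right) 12 = -12$)
$J{\left(K{\left(c,-3 \right)} \right)} m = \left(-12\right) 248 = -2976$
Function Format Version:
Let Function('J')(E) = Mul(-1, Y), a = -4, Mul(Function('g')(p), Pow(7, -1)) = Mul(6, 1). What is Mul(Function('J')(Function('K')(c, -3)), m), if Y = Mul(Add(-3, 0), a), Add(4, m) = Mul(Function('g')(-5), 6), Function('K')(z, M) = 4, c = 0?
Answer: -2976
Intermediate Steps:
Function('g')(p) = 42 (Function('g')(p) = Mul(7, Mul(6, 1)) = Mul(7, 6) = 42)
m = 248 (m = Add(-4, Mul(42, 6)) = Add(-4, 252) = 248)
Y = 12 (Y = Mul(Add(-3, 0), -4) = Mul(-3, -4) = 12)
Function('J')(E) = -12 (Function('J')(E) = Mul(-1, 12) = -12)
Mul(Function('J')(Function('K')(c, -3)), m) = Mul(-12, 248) = -2976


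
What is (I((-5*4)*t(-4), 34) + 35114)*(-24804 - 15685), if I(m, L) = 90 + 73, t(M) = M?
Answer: -1428330453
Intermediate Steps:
I(m, L) = 163
(I((-5*4)*t(-4), 34) + 35114)*(-24804 - 15685) = (163 + 35114)*(-24804 - 15685) = 35277*(-40489) = -1428330453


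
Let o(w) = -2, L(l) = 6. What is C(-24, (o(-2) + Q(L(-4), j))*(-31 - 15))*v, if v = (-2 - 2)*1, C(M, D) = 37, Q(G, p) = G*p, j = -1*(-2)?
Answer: -148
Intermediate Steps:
j = 2
v = -4 (v = -4*1 = -4)
C(-24, (o(-2) + Q(L(-4), j))*(-31 - 15))*v = 37*(-4) = -148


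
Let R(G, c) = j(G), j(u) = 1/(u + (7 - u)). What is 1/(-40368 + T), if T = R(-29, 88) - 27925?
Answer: -7/478050 ≈ -1.4643e-5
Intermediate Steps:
j(u) = 1/7
R(G, c) = 1/7
T = -195474/7 (T = 1/7 - 27925 = -195474/7 ≈ -27925.)
1/(-40368 + T) = 1/(-40368 - 195474/7) = 1/(-478050/7) = -7/478050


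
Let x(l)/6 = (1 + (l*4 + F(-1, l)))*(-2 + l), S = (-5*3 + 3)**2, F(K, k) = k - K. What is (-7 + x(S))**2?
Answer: 378393528769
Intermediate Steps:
S = 144 (S = (-15 + 3)**2 = (-12)**2 = 144)
x(l) = 6*(-2 + l)*(2 + 5*l) (x(l) = 6*((1 + (l*4 + (l - 1*(-1))))*(-2 + l)) = 6*((1 + (4*l + (l + 1)))*(-2 + l)) = 6*((1 + (4*l + (1 + l)))*(-2 + l)) = 6*((1 + (1 + 5*l))*(-2 + l)) = 6*((2 + 5*l)*(-2 + l)) = 6*((-2 + l)*(2 + 5*l)) = 6*(-2 + l)*(2 + 5*l))
(-7 + x(S))**2 = (-7 + (-24 - 48*144 + 30*144**2))**2 = (-7 + (-24 - 6912 + 30*20736))**2 = (-7 + (-24 - 6912 + 622080))**2 = (-7 + 615144)**2 = 615137**2 = 378393528769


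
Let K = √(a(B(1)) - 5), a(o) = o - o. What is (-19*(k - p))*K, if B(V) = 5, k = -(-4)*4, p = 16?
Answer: 0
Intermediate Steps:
k = 16 (k = -4*(-4) = 16)
a(o) = 0
K = I*√5 (K = √(0 - 5) = √(-5) = I*√5 ≈ 2.2361*I)
(-19*(k - p))*K = (-19*(16 - 1*16))*(I*√5) = (-19*(16 - 16))*(I*√5) = (-19*0)*(I*√5) = 0*(I*√5) = 0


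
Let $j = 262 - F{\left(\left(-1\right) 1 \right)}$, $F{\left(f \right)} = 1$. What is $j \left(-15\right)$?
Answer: $-3915$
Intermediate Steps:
$j = 261$ ($j = 262 - 1 = 261$)
$j \left(-15\right) = 261 \left(-15\right) = -3915$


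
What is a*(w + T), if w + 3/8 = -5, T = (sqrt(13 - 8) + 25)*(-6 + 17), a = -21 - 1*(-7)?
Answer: -15099/4 - 154*sqrt(5) ≈ -4119.1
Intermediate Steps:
a = -14 (a = -21 + 7 = -14)
T = 275 + 11*sqrt(5) (T = (sqrt(5) + 25)*11 = (25 + sqrt(5))*11 = 275 + 11*sqrt(5) ≈ 299.60)
w = -43/8 (w = -3/8 - 5 = -43/8 ≈ -5.3750)
a*(w + T) = -14*(-43/8 + (275 + 11*sqrt(5))) = -14*(2157/8 + 11*sqrt(5)) = -15099/4 - 154*sqrt(5)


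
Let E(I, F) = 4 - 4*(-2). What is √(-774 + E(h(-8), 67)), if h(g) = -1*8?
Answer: I*√762 ≈ 27.604*I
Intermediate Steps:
h(g) = -8
E(I, F) = 12 (E(I, F) = 4 + 8 = 12)
√(-774 + E(h(-8), 67)) = √(-774 + 12) = √(-762) = I*√762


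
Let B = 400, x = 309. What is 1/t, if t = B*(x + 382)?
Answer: 1/276400 ≈ 3.6179e-6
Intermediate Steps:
t = 276400 (t = 400*(309 + 382) = 400*691 = 276400)
1/t = 1/276400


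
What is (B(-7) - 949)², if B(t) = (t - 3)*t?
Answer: 772641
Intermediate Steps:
B(t) = t*(-3 + t) (B(t) = (-3 + t)*t = t*(-3 + t))
(B(-7) - 949)² = (-7*(-3 - 7) - 949)² = (-7*(-10) - 949)² = (70 - 949)² = (-879)² = 772641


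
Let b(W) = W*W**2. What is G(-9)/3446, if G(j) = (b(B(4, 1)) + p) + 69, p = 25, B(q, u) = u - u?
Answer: 47/1723 ≈ 0.027278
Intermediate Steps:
B(q, u) = 0
b(W) = W**3
G(j) = 94 (G(j) = (0**3 + 25) + 69 = (0 + 25) + 69 = 25 + 69 = 94)
G(-9)/3446 = 94/3446 = 94*(1/3446) = 47/1723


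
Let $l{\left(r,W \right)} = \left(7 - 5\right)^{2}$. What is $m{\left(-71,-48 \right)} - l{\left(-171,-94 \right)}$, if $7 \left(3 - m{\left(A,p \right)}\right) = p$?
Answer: $\frac{41}{7} \approx 5.8571$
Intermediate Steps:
$m{\left(A,p \right)} = 3 - \frac{p}{7}$
$l{\left(r,W \right)} = 4$ ($l{\left(r,W \right)} = 2^{2} = 4$)
$m{\left(-71,-48 \right)} - l{\left(-171,-94 \right)} = \left(3 - - \frac{48}{7}\right) - 4 = \left(3 + \frac{48}{7}\right) - 4 = \frac{69}{7} - 4 = \frac{41}{7}$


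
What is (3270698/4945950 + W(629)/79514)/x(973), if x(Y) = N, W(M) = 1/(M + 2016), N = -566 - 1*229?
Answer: -1297877957713/1560307724480250 ≈ -0.00083181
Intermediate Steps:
N = -795 (N = -566 - 229 = -795)
W(M) = 1/(2016 + M)
x(Y) = -795
(3270698/4945950 + W(629)/79514)/x(973) = (3270698/4945950 + 1/((2016 + 629)*79514))/(-795) = (3270698*(1/4945950) + (1/79514)/2645)*(-1/795) = (1635349/2472975 + (1/2645)*(1/79514))*(-1/795) = (1635349/2472975 + 1/210314530)*(-1/795) = (68787531758789/104020514965350)*(-1/795) = -1297877957713/1560307724480250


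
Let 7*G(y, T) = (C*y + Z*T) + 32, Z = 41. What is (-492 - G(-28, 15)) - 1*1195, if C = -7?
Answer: -12652/7 ≈ -1807.4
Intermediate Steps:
G(y, T) = 32/7 - y + 41*T/7 (G(y, T) = ((-7*y + 41*T) + 32)/7 = (32 - 7*y + 41*T)/7 = 32/7 - y + 41*T/7)
(-492 - G(-28, 15)) - 1*1195 = (-492 - (32/7 - 1*(-28) + (41/7)*15)) - 1*1195 = (-492 - (32/7 + 28 + 615/7)) - 1195 = (-492 - 1*843/7) - 1195 = (-492 - 843/7) - 1195 = -4287/7 - 1195 = -12652/7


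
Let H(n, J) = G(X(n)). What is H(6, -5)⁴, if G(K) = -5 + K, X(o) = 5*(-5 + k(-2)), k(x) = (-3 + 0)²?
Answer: 50625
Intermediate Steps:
k(x) = 9 (k(x) = (-3)² = 9)
X(o) = 20 (X(o) = 5*(-5 + 9) = 5*4 = 20)
H(n, J) = 15 (H(n, J) = -5 + 20 = 15)
H(6, -5)⁴ = 15⁴ = 50625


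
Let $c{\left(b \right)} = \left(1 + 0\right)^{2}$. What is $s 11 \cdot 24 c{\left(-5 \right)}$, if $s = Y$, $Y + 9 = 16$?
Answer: $1848$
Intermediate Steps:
$Y = 7$ ($Y = -9 + 16 = 7$)
$c{\left(b \right)} = 1$ ($c{\left(b \right)} = 1^{2} = 1$)
$s = 7$
$s 11 \cdot 24 c{\left(-5 \right)} = 7 \cdot 11 \cdot 24 \cdot 1 = 7 \cdot 264 \cdot 1 = 7 \cdot 264 = 1848$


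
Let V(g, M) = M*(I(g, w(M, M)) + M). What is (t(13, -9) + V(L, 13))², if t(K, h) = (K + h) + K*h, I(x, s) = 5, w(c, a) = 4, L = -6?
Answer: 14641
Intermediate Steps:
V(g, M) = M*(5 + M)
t(K, h) = K + h + K*h
(t(13, -9) + V(L, 13))² = ((13 - 9 + 13*(-9)) + 13*(5 + 13))² = ((13 - 9 - 117) + 13*18)² = (-113 + 234)² = 121² = 14641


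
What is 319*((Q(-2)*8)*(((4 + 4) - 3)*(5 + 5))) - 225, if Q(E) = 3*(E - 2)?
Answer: -1531425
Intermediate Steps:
Q(E) = -6 + 3*E (Q(E) = 3*(-2 + E) = -6 + 3*E)
319*((Q(-2)*8)*(((4 + 4) - 3)*(5 + 5))) - 225 = 319*(((-6 + 3*(-2))*8)*(((4 + 4) - 3)*(5 + 5))) - 225 = 319*(((-6 - 6)*8)*((8 - 3)*10)) - 225 = 319*((-12*8)*(5*10)) - 225 = 319*(-96*50) - 225 = 319*(-4800) - 225 = -1531200 - 225 = -1531425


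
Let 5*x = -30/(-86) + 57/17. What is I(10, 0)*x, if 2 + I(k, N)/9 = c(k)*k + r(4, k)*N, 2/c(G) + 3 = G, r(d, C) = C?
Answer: 146124/25585 ≈ 5.7113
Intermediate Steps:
c(G) = 2/(-3 + G)
I(k, N) = -18 + 9*N*k + 18*k/(-3 + k) (I(k, N) = -18 + 9*((2/(-3 + k))*k + k*N) = -18 + 9*(2*k/(-3 + k) + N*k) = -18 + 9*(N*k + 2*k/(-3 + k)) = -18 + (9*N*k + 18*k/(-3 + k)) = -18 + 9*N*k + 18*k/(-3 + k))
x = 2706/3655 (x = (-30/(-86) + 57/17)/5 = (-30*(-1/86) + 57*(1/17))/5 = (15/43 + 57/17)/5 = (⅕)*(2706/731) = 2706/3655 ≈ 0.74036)
I(10, 0)*x = (9*(2*10 + (-3 + 10)*(-2 + 0*10))/(-3 + 10))*(2706/3655) = (9*(20 + 7*(-2 + 0))/7)*(2706/3655) = (9*(⅐)*(20 + 7*(-2)))*(2706/3655) = (9*(⅐)*(20 - 14))*(2706/3655) = (9*(⅐)*6)*(2706/3655) = (54/7)*(2706/3655) = 146124/25585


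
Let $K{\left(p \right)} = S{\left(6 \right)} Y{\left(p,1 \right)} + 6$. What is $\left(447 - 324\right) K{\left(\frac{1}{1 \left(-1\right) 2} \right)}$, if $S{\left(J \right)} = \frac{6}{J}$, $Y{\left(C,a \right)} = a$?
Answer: $861$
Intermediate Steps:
$K{\left(p \right)} = 7$ ($K{\left(p \right)} = \frac{6}{6} \cdot 1 + 6 = 6 \cdot \frac{1}{6} \cdot 1 + 6 = 1 \cdot 1 + 6 = 1 + 6 = 7$)
$\left(447 - 324\right) K{\left(\frac{1}{1 \left(-1\right) 2} \right)} = \left(447 - 324\right) 7 = 123 \cdot 7 = 861$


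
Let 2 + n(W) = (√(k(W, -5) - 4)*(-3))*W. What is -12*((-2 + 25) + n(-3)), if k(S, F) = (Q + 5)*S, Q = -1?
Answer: -252 - 432*I ≈ -252.0 - 432.0*I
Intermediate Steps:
k(S, F) = 4*S (k(S, F) = (-1 + 5)*S = 4*S)
n(W) = -2 - 3*W*√(-4 + 4*W) (n(W) = -2 + (√(4*W - 4)*(-3))*W = -2 + (√(-4 + 4*W)*(-3))*W = -2 + (-3*√(-4 + 4*W))*W = -2 - 3*W*√(-4 + 4*W))
-12*((-2 + 25) + n(-3)) = -12*((-2 + 25) + (-2 - 6*(-3)*√(-1 - 3))) = -12*(23 + (-2 - 6*(-3)*√(-4))) = -12*(23 + (-2 - 6*(-3)*2*I)) = -12*(23 + (-2 + 36*I)) = -12*(21 + 36*I) = -252 - 432*I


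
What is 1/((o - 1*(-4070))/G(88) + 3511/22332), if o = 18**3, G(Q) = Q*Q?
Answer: 21617376/31040081 ≈ 0.69643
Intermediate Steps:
G(Q) = Q**2
o = 5832
1/((o - 1*(-4070))/G(88) + 3511/22332) = 1/((5832 - 1*(-4070))/(88**2) + 3511/22332) = 1/((5832 + 4070)/7744 + 3511*(1/22332)) = 1/(9902*(1/7744) + 3511/22332) = 1/(4951/3872 + 3511/22332) = 1/(31040081/21617376) = 21617376/31040081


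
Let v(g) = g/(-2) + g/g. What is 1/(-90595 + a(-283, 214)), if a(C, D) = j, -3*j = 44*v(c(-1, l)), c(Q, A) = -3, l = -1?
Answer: -3/271895 ≈ -1.1034e-5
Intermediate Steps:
v(g) = 1 - g/2 (v(g) = g*(-½) + 1 = -g/2 + 1 = 1 - g/2)
j = -110/3 (j = -44*(1 - ½*(-3))/3 = -44*(1 + 3/2)/3 = -44*5/(3*2) = -⅓*110 = -110/3 ≈ -36.667)
a(C, D) = -110/3
1/(-90595 + a(-283, 214)) = 1/(-90595 - 110/3) = 1/(-271895/3) = -3/271895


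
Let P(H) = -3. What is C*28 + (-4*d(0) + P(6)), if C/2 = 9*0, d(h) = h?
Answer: -3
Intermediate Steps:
C = 0 (C = 2*(9*0) = 2*0 = 0)
C*28 + (-4*d(0) + P(6)) = 0*28 + (-4*0 - 3) = 0 + (0 - 3) = 0 - 3 = -3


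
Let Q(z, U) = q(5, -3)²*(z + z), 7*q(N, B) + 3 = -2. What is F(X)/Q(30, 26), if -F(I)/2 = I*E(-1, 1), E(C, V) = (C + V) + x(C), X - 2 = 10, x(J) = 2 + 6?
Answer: -784/125 ≈ -6.2720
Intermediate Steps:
x(J) = 8
q(N, B) = -5/7 (q(N, B) = -3/7 + (⅐)*(-2) = -3/7 - 2/7 = -5/7)
X = 12 (X = 2 + 10 = 12)
E(C, V) = 8 + C + V (E(C, V) = (C + V) + 8 = 8 + C + V)
Q(z, U) = 50*z/49 (Q(z, U) = (-5/7)²*(z + z) = 25*(2*z)/49 = 50*z/49)
F(I) = -16*I (F(I) = -2*I*(8 - 1 + 1) = -2*I*8 = -16*I)
F(X)/Q(30, 26) = (-16*12)/(((50/49)*30)) = -192/1500/49 = -192*49/1500 = -784/125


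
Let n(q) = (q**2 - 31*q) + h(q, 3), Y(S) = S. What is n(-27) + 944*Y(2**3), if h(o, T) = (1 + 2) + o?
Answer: 9094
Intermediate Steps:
h(o, T) = 3 + o
n(q) = 3 + q**2 - 30*q (n(q) = (q**2 - 31*q) + (3 + q) = 3 + q**2 - 30*q)
n(-27) + 944*Y(2**3) = (3 + (-27)**2 - 30*(-27)) + 944*2**3 = (3 + 729 + 810) + 944*8 = 1542 + 7552 = 9094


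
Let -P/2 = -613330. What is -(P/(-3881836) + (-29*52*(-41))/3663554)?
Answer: 531741124179/1777664475643 ≈ 0.29912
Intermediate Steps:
P = 1226660 (P = -2*(-613330) = 1226660)
-(P/(-3881836) + (-29*52*(-41))/3663554) = -(1226660/(-3881836) + (-29*52*(-41))/3663554) = -(1226660*(-1/3881836) - 1508*(-41)*(1/3663554)) = -(-306665/970459 + 61828*(1/3663554)) = -(-306665/970459 + 30914/1831777) = -1*(-531741124179/1777664475643) = 531741124179/1777664475643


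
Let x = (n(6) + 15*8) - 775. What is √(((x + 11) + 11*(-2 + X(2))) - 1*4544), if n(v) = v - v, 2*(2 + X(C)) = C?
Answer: I*√5221 ≈ 72.256*I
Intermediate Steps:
X(C) = -2 + C/2
n(v) = 0
x = -655 (x = (0 + 15*8) - 775 = (0 + 120) - 775 = 120 - 775 = -655)
√(((x + 11) + 11*(-2 + X(2))) - 1*4544) = √(((-655 + 11) + 11*(-2 + (-2 + (½)*2))) - 1*4544) = √((-644 + 11*(-2 + (-2 + 1))) - 4544) = √((-644 + 11*(-2 - 1)) - 4544) = √((-644 + 11*(-3)) - 4544) = √((-644 - 33) - 4544) = √(-677 - 4544) = √(-5221) = I*√5221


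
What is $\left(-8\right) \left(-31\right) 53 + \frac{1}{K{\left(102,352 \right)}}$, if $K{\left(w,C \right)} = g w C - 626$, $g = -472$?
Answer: $\frac{222755495215}{16947314} \approx 13144.0$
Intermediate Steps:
$K{\left(w,C \right)} = -626 - 472 C w$ ($K{\left(w,C \right)} = - 472 w C - 626 = - 472 C w - 626 = -626 - 472 C w$)
$\left(-8\right) \left(-31\right) 53 + \frac{1}{K{\left(102,352 \right)}} = \left(-8\right) \left(-31\right) 53 + \frac{1}{-626 - 166144 \cdot 102} = 248 \cdot 53 + \frac{1}{-626 - 16946688} = 13144 + \frac{1}{-16947314} = 13144 - \frac{1}{16947314} = \frac{222755495215}{16947314}$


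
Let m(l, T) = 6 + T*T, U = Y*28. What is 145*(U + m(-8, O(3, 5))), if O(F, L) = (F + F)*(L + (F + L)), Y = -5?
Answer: 862750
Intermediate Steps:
U = -140 (U = -5*28 = -140)
O(F, L) = 2*F*(F + 2*L) (O(F, L) = (2*F)*(F + 2*L) = 2*F*(F + 2*L))
m(l, T) = 6 + T²
145*(U + m(-8, O(3, 5))) = 145*(-140 + (6 + (2*3*(3 + 2*5))²)) = 145*(-140 + (6 + (2*3*(3 + 10))²)) = 145*(-140 + (6 + (2*3*13)²)) = 145*(-140 + (6 + 78²)) = 145*(-140 + (6 + 6084)) = 145*(-140 + 6090) = 145*5950 = 862750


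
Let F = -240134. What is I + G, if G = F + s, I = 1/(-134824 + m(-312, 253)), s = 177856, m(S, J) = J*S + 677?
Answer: -13270383075/213083 ≈ -62278.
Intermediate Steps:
m(S, J) = 677 + J*S
I = -1/213083 (I = 1/(-134824 + (677 + 253*(-312))) = 1/(-134824 + (677 - 78936)) = 1/(-134824 - 78259) = 1/(-213083) = -1/213083 ≈ -4.6930e-6)
G = -62278 (G = -240134 + 177856 = -62278)
I + G = -1/213083 - 62278 = -13270383075/213083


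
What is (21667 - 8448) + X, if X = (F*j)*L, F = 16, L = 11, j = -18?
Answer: 10051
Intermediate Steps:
X = -3168 (X = (16*(-18))*11 = -288*11 = -3168)
(21667 - 8448) + X = (21667 - 8448) - 3168 = 13219 - 3168 = 10051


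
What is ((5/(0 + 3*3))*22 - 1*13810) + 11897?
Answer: -17107/9 ≈ -1900.8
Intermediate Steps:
((5/(0 + 3*3))*22 - 1*13810) + 11897 = ((5/(0 + 9))*22 - 13810) + 11897 = ((5/9)*22 - 13810) + 11897 = (110/9 - 13810) + 11897 = -124180/9 + 11897 = -17107/9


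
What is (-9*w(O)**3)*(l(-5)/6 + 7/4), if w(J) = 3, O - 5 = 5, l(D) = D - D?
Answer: -1701/4 ≈ -425.25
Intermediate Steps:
l(D) = 0
O = 10 (O = 5 + 5 = 10)
(-9*w(O)**3)*(l(-5)/6 + 7/4) = (-9*3**3)*(0/6 + 7/4) = (-9*27)*(0*(1/6) + 7*(1/4)) = -243*(0 + 7/4) = -243*7/4 = -1701/4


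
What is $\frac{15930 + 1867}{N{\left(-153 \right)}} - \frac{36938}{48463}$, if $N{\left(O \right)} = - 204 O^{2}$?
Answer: $- \frac{177257550979}{231431954868} \approx -0.76592$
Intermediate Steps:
$\frac{15930 + 1867}{N{\left(-153 \right)}} - \frac{36938}{48463} = \frac{15930 + 1867}{\left(-204\right) \left(-153\right)^{2}} - \frac{36938}{48463} = \frac{17797}{\left(-204\right) 23409} - \frac{36938}{48463} = \frac{17797}{-4775436} - \frac{36938}{48463} = 17797 \left(- \frac{1}{4775436}\right) - \frac{36938}{48463} = - \frac{17797}{4775436} - \frac{36938}{48463} = - \frac{177257550979}{231431954868}$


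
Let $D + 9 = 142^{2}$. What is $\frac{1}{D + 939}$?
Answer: $\frac{1}{21094} \approx 4.7407 \cdot 10^{-5}$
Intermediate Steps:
$D = 20155$ ($D = -9 + 142^{2} = -9 + 20164 = 20155$)
$\frac{1}{D + 939} = \frac{1}{20155 + 939} = \frac{1}{21094}$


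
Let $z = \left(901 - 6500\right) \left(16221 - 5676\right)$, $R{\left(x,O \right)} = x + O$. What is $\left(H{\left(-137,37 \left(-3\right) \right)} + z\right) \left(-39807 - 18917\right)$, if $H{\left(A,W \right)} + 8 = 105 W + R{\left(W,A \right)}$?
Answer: $3467849864984$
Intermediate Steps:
$R{\left(x,O \right)} = O + x$
$H{\left(A,W \right)} = -8 + A + 106 W$ ($H{\left(A,W \right)} = -8 + \left(105 W + \left(A + W\right)\right) = -8 + \left(A + 106 W\right) = -8 + A + 106 W$)
$z = -59041455$ ($z = \left(-5599\right) 10545 = -59041455$)
$\left(H{\left(-137,37 \left(-3\right) \right)} + z\right) \left(-39807 - 18917\right) = \left(\left(-8 - 137 + 106 \cdot 37 \left(-3\right)\right) - 59041455\right) \left(-39807 - 18917\right) = \left(\left(-8 - 137 + 106 \left(-111\right)\right) - 59041455\right) \left(-58724\right) = \left(\left(-8 - 137 - 11766\right) - 59041455\right) \left(-58724\right) = \left(-11911 - 59041455\right) \left(-58724\right) = \left(-59053366\right) \left(-58724\right) = 3467849864984$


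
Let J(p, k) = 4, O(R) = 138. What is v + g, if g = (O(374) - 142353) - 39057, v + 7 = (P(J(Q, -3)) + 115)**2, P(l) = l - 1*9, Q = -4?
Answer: -169179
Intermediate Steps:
P(l) = -9 + l (P(l) = l - 9 = -9 + l)
v = 12093 (v = -7 + ((-9 + 4) + 115)**2 = -7 + (-5 + 115)**2 = -7 + 110**2 = -7 + 12100 = 12093)
g = -181272 (g = (138 - 142353) - 39057 = -142215 - 39057 = -181272)
v + g = 12093 - 181272 = -169179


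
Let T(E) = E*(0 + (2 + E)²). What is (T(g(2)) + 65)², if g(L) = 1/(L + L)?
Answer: 17986081/4096 ≈ 4391.1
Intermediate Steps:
g(L) = 1/(2*L)
T(E) = E*(2 + E)²
(T(g(2)) + 65)² = (((½)/2)*(2 + (½)/2)² + 65)² = (((½)*(½))*(2 + (½)*(½))² + 65)² = ((2 + ¼)²/4 + 65)² = ((9/4)²/4 + 65)² = ((¼)*(81/16) + 65)² = (81/64 + 65)² = (4241/64)² = 17986081/4096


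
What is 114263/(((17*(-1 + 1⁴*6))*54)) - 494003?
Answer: -2267359507/4590 ≈ -4.9398e+5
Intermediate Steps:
114263/(((17*(-1 + 1⁴*6))*54)) - 494003 = 114263/(((17*(-1 + 1*6))*54)) - 494003 = 114263/(((17*(-1 + 6))*54)) - 494003 = 114263/(((17*5)*54)) - 494003 = 114263/((85*54)) - 494003 = 114263/4590 - 494003 = -2267359507/4590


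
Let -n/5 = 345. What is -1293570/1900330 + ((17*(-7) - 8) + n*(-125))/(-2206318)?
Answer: -8588273920/11033506013 ≈ -0.77838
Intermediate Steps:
n = -1725 (n = -5*345 = -1725)
-1293570/1900330 + ((17*(-7) - 8) + n*(-125))/(-2206318) = -1293570/1900330 + ((17*(-7) - 8) - 1725*(-125))/(-2206318) = -1293570*1/1900330 + ((-119 - 8) + 215625)*(-1/2206318) = -129357/190033 + (-127 + 215625)*(-1/2206318) = -129357/190033 + 215498*(-1/2206318) = -129357/190033 - 5671/58061 = -8588273920/11033506013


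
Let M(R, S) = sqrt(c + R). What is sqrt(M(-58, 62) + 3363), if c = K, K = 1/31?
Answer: sqrt(3231843 + 31*I*sqrt(55707))/31 ≈ 57.991 + 0.065645*I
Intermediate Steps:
K = 1/31 ≈ 0.032258
c = 1/31 ≈ 0.032258
M(R, S) = sqrt(1/31 + R)
sqrt(M(-58, 62) + 3363) = sqrt(sqrt(31 + 961*(-58))/31 + 3363) = sqrt(sqrt(31 - 55738)/31 + 3363) = sqrt(sqrt(-55707)/31 + 3363) = sqrt((I*sqrt(55707))/31 + 3363) = sqrt(I*sqrt(55707)/31 + 3363) = sqrt(3363 + I*sqrt(55707)/31)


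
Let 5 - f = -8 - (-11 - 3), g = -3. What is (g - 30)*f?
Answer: 33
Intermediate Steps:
f = -1 (f = 5 - (-8 - (-11 - 3)) = 5 - (-8 - 1*(-14)) = 5 - (-8 + 14) = 5 - 1*6 = 5 - 6 = -1)
(g - 30)*f = (-3 - 30)*(-1) = -33*(-1) = 33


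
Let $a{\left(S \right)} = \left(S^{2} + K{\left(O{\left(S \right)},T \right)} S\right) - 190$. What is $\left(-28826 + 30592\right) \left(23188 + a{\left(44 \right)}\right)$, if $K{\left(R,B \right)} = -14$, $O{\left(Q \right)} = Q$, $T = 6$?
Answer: $42945588$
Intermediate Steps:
$a{\left(S \right)} = -190 + S^{2} - 14 S$ ($a{\left(S \right)} = \left(S^{2} - 14 S\right) - 190 = -190 + S^{2} - 14 S$)
$\left(-28826 + 30592\right) \left(23188 + a{\left(44 \right)}\right) = \left(-28826 + 30592\right) \left(23188 - \left(806 - 1936\right)\right) = 1766 \left(23188 - -1130\right) = 1766 \left(23188 + 1130\right) = 1766 \cdot 24318 = 42945588$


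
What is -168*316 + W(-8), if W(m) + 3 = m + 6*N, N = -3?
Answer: -53117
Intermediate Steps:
W(m) = -21 + m (W(m) = -3 + (m + 6*(-3)) = -3 + (m - 18) = -3 + (-18 + m) = -21 + m)
-168*316 + W(-8) = -168*316 + (-21 - 8) = -53088 - 29 = -53117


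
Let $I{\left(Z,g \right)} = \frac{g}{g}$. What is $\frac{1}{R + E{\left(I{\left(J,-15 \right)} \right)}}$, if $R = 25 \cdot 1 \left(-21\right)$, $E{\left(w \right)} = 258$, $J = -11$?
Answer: $- \frac{1}{267} \approx -0.0037453$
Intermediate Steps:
$I{\left(Z,g \right)} = 1$
$R = -525$ ($R = 25 \left(-21\right) = -525$)
$\frac{1}{R + E{\left(I{\left(J,-15 \right)} \right)}} = \frac{1}{-525 + 258} = \frac{1}{-267} = - \frac{1}{267}$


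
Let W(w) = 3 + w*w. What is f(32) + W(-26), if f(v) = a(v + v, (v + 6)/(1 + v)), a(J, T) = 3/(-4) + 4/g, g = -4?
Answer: 2709/4 ≈ 677.25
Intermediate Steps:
W(w) = 3 + w²
a(J, T) = -7/4 (a(J, T) = 3/(-4) + 4/(-4) = 3*(-¼) + 4*(-¼) = -¾ - 1 = -7/4)
f(v) = -7/4
f(32) + W(-26) = -7/4 + (3 + (-26)²) = -7/4 + (3 + 676) = -7/4 + 679 = 2709/4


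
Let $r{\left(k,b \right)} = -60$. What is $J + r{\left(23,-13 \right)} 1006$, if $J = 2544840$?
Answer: $2484480$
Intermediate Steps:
$J + r{\left(23,-13 \right)} 1006 = 2544840 - 60360 = 2484480$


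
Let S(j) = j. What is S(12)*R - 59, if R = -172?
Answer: -2123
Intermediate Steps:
S(12)*R - 59 = 12*(-172) - 59 = -2064 - 59 = -2123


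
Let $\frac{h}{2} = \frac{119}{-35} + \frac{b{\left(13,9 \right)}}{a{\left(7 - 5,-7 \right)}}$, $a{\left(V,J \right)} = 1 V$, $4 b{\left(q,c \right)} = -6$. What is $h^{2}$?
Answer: $\frac{6889}{100} \approx 68.89$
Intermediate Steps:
$b{\left(q,c \right)} = - \frac{3}{2}$ ($b{\left(q,c \right)} = \frac{1}{4} \left(-6\right) = - \frac{3}{2}$)
$a{\left(V,J \right)} = V$
$h = - \frac{83}{10}$ ($h = 2 \left(\frac{119}{-35} - \frac{3}{2 \left(7 - 5\right)}\right) = 2 \left(119 \left(- \frac{1}{35}\right) - \frac{3}{2 \left(7 - 5\right)}\right) = 2 \left(- \frac{17}{5} - \frac{3}{2 \cdot 2}\right) = 2 \left(- \frac{17}{5} - \frac{3}{4}\right) = 2 \left(- \frac{83}{20}\right) = - \frac{83}{10} \approx -8.3$)
$h^{2} = \left(- \frac{83}{10}\right)^{2} = \frac{6889}{100}$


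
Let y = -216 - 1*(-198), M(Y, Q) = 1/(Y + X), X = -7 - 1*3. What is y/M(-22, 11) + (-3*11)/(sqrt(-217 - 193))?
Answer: 576 + 33*I*sqrt(410)/410 ≈ 576.0 + 1.6298*I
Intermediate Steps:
X = -10 (X = -7 - 3 = -10)
M(Y, Q) = 1/(-10 + Y) (M(Y, Q) = 1/(Y - 10) = 1/(-10 + Y))
y = -18 (y = -216 + 198 = -18)
y/M(-22, 11) + (-3*11)/(sqrt(-217 - 193)) = -18/(1/(-10 - 22)) + (-3*11)/(sqrt(-217 - 193)) = -18/(1/(-32)) - 33*(-I*sqrt(410)/410) = -18/(-1/32) - 33*(-I*sqrt(410)/410) = -18*(-32) - (-33)*I*sqrt(410)/410 = 576 + 33*I*sqrt(410)/410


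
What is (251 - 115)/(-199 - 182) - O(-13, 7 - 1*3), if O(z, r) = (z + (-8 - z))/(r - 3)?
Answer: 2912/381 ≈ 7.6430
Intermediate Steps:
O(z, r) = -8/(-3 + r)
(251 - 115)/(-199 - 182) - O(-13, 7 - 1*3) = (251 - 115)/(-199 - 182) - (-8)/(-3 + (7 - 1*3)) = 136/(-381) - (-8)/(-3 + (7 - 3)) = 136*(-1/381) - (-8)/(-3 + 4) = -136/381 - (-8)/1 = -136/381 - (-8) = -136/381 - 1*(-8) = -136/381 + 8 = 2912/381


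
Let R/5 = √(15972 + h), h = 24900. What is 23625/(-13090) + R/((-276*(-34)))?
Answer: -675/374 + 5*√10218/4692 ≈ -1.6971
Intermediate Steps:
R = 10*√10218 (R = 5*√(15972 + 24900) = 5*√40872 = 5*(2*√10218) = 10*√10218 ≈ 1010.8)
23625/(-13090) + R/((-276*(-34))) = 23625/(-13090) + (10*√10218)/((-276*(-34))) = 23625*(-1/13090) + (10*√10218)/9384 = -675/374 + (10*√10218)*(1/9384) = -675/374 + 5*√10218/4692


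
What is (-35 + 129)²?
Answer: 8836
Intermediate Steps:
(-35 + 129)² = 94² = 8836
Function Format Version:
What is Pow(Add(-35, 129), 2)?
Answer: 8836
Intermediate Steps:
Pow(Add(-35, 129), 2) = Pow(94, 2) = 8836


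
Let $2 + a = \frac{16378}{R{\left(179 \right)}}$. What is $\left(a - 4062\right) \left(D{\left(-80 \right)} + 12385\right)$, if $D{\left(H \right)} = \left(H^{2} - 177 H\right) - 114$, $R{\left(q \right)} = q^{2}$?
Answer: $- \frac{4274538614426}{32041} \approx -1.3341 \cdot 10^{8}$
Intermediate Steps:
$D{\left(H \right)} = -114 + H^{2} - 177 H$
$a = - \frac{47704}{32041}$ ($a = -2 + \frac{16378}{179^{2}} = -2 + \frac{16378}{32041} = - \frac{47704}{32041} \approx -1.4888$)
$\left(a - 4062\right) \left(D{\left(-80 \right)} + 12385\right) = \left(- \frac{47704}{32041} - 4062\right) \left(\left(-114 + \left(-80\right)^{2} - -14160\right) + 12385\right) = - \frac{130198246 \left(\left(-114 + 6400 + 14160\right) + 12385\right)}{32041} = - \frac{130198246 \left(20446 + 12385\right)}{32041} = \left(- \frac{130198246}{32041}\right) 32831 = - \frac{4274538614426}{32041}$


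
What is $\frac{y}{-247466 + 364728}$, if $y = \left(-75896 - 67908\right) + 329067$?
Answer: $\frac{185263}{117262} \approx 1.5799$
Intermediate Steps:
$y = 185263$ ($y = -143804 + 329067 = 185263$)
$\frac{y}{-247466 + 364728} = \frac{185263}{-247466 + 364728} = \frac{185263}{117262}$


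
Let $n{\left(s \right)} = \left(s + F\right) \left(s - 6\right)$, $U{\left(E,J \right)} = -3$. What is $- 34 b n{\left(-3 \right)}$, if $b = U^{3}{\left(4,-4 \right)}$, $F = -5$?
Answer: $66096$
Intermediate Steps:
$n{\left(s \right)} = \left(-6 + s\right) \left(-5 + s\right)$ ($n{\left(s \right)} = \left(s - 5\right) \left(s - 6\right) = \left(-5 + s\right) \left(-6 + s\right) = \left(-6 + s\right) \left(-5 + s\right)$)
$b = -27$ ($b = \left(-3\right)^{3} = -27$)
$- 34 b n{\left(-3 \right)} = \left(-34\right) \left(-27\right) \left(30 + \left(-3\right)^{2} - -33\right) = 918 \left(30 + 9 + 33\right) = 918 \cdot 72 = 66096$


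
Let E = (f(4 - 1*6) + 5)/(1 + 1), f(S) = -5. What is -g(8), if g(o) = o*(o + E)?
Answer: -64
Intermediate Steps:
E = 0 (E = (-5 + 5)/(1 + 1) = 0/2 = 0*(½) = 0)
g(o) = o² (g(o) = o*(o + 0) = o*o = o²)
-g(8) = -1*8² = -1*64 = -64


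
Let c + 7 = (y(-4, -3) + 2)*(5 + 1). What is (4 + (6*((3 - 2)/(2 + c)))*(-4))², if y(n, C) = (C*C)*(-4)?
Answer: 739600/43681 ≈ 16.932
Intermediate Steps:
y(n, C) = -4*C² (y(n, C) = C²*(-4) = -4*C²)
c = -211 (c = -7 + (-4*(-3)² + 2)*(5 + 1) = -7 + (-4*9 + 2)*6 = -7 + (-36 + 2)*6 = -7 - 34*6 = -7 - 204 = -211)
(4 + (6*((3 - 2)/(2 + c)))*(-4))² = (4 + (6*((3 - 2)/(2 - 211)))*(-4))² = (4 + (6*(1/(-209)))*(-4))² = (4 + (6*(1*(-1/209)))*(-4))² = (4 + (6*(-1/209))*(-4))² = (4 - 6/209*(-4))² = (4 + 24/209)² = (860/209)² = 739600/43681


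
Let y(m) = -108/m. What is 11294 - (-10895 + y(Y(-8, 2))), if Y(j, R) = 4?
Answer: 22216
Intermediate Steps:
11294 - (-10895 + y(Y(-8, 2))) = 11294 - (-10895 - 108/4) = 11294 - (-10895 - 108*¼) = 11294 - (-10895 - 27) = 11294 - 1*(-10922) = 11294 + 10922 = 22216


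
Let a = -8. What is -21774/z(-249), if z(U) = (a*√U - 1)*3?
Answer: 7258/15937 - 58064*I*√249/15937 ≈ 0.45542 - 57.491*I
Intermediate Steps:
z(U) = -3 - 24*√U (z(U) = (-8*√U - 1)*3 = (-1 - 8*√U)*3 = -3 - 24*√U)
-21774/z(-249) = -21774/(-3 - 24*I*√249)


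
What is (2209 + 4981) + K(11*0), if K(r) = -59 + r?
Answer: 7131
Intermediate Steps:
(2209 + 4981) + K(11*0) = (2209 + 4981) + (-59 + 11*0) = 7190 + (-59 + 0) = 7190 - 59 = 7131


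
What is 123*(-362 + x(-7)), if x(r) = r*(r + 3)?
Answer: -41082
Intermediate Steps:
x(r) = r*(3 + r)
123*(-362 + x(-7)) = 123*(-362 - 7*(3 - 7)) = 123*(-362 - 7*(-4)) = 123*(-362 + 28) = 123*(-334) = -41082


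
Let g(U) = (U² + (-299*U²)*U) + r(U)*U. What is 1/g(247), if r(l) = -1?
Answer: -1/4505636915 ≈ -2.2194e-10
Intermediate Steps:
g(U) = U² - U - 299*U³ (g(U) = (U² + (-299*U²)*U) - U = (U² - 299*U³) - U = U² - U - 299*U³)
1/g(247) = 1/(247*(-1 + 247 - 299*247²)) = 1/(247*(-1 + 247 - 299*61009)) = 1/(247*(-1 + 247 - 18241691)) = 1/(247*(-18241445)) = 1/(-4505636915) = -1/4505636915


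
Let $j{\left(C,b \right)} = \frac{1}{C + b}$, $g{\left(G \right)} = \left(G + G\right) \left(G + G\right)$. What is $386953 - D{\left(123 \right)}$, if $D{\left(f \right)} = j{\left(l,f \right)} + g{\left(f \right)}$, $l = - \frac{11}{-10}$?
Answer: $\frac{405108307}{1241} \approx 3.2644 \cdot 10^{5}$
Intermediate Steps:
$g{\left(G \right)} = 4 G^{2}$ ($g{\left(G \right)} = 2 G 2 G = 4 G^{2}$)
$l = \frac{11}{10}$ ($l = \left(-11\right) \left(- \frac{1}{10}\right) = \frac{11}{10} \approx 1.1$)
$D{\left(f \right)} = \frac{1}{\frac{11}{10} + f} + 4 f^{2}$
$386953 - D{\left(123 \right)} = 386953 - \frac{2 \left(5 + 2 \cdot 123^{2} \left(11 + 10 \cdot 123\right)\right)}{11 + 10 \cdot 123} = 386953 - \frac{2 \left(5 + 2 \cdot 15129 \left(11 + 1230\right)\right)}{11 + 1230} = 386953 - \frac{2 \left(5 + 2 \cdot 15129 \cdot 1241\right)}{1241} = 386953 - 2 \cdot \frac{1}{1241} \left(5 + 37550178\right) = 386953 - 2 \cdot \frac{1}{1241} \cdot 37550183 = 386953 - \frac{75100366}{1241} = \frac{405108307}{1241}$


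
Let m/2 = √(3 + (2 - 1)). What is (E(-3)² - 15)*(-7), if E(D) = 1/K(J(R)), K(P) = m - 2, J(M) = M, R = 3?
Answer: 413/4 ≈ 103.25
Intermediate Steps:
m = 4 (m = 2*√(3 + (2 - 1)) = 2*√(3 + 1) = 2*√4 = 2*2 = 4)
K(P) = 2 (K(P) = 4 - 2 = 2)
E(D) = ½ (E(D) = 1/2 = ½)
(E(-3)² - 15)*(-7) = ((½)² - 15)*(-7) = (¼ - 15)*(-7) = -59/4*(-7) = 413/4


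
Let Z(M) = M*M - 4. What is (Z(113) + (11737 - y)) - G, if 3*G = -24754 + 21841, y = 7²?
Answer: 25424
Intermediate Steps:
y = 49
G = -971 (G = (-24754 + 21841)/3 = (⅓)*(-2913) = -971)
Z(M) = -4 + M² (Z(M) = M² - 4 = -4 + M²)
(Z(113) + (11737 - y)) - G = ((-4 + 113²) + (11737 - 1*49)) - 1*(-971) = ((-4 + 12769) + (11737 - 49)) + 971 = (12765 + 11688) + 971 = 24453 + 971 = 25424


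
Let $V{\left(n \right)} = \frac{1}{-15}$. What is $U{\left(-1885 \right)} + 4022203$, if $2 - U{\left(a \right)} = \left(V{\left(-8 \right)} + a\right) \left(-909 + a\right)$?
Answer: $- \frac{18670069}{15} \approx -1.2447 \cdot 10^{6}$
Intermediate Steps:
$V{\left(n \right)} = - \frac{1}{15}$
$U{\left(a \right)} = 2 - \left(-909 + a\right) \left(- \frac{1}{15} + a\right)$ ($U{\left(a \right)} = 2 - \left(- \frac{1}{15} + a\right) \left(-909 + a\right) = 2 - \left(-909 + a\right) \left(- \frac{1}{15} + a\right)$)
$U{\left(-1885 \right)} + 4022203 = \left(- \frac{293}{5} - \left(-1885\right)^{2} + \frac{13636}{15} \left(-1885\right)\right) + 4022203 = \left(- \frac{293}{5} - 3553225 - \frac{5140772}{3}\right) + 4022203 = - \frac{79003114}{15} + 4022203 = - \frac{18670069}{15}$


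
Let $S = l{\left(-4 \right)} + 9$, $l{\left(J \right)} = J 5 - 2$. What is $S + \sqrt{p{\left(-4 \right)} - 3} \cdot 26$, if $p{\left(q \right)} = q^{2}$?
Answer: $-13 + 26 \sqrt{13} \approx 80.744$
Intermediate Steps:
$l{\left(J \right)} = -2 + 5 J$ ($l{\left(J \right)} = 5 J - 2 = -2 + 5 J$)
$S = -13$ ($S = \left(-2 + 5 \left(-4\right)\right) + 9 = \left(-2 - 20\right) + 9 = -22 + 9 = -13$)
$S + \sqrt{p{\left(-4 \right)} - 3} \cdot 26 = -13 + \sqrt{\left(-4\right)^{2} - 3} \cdot 26 = -13 + \sqrt{16 - 3} \cdot 26 = -13 + \sqrt{13} \cdot 26 = -13 + 26 \sqrt{13}$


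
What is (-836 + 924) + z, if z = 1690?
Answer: 1778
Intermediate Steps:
(-836 + 924) + z = (-836 + 924) + 1690 = 88 + 1690 = 1778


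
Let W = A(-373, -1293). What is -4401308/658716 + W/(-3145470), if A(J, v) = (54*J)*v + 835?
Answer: -861113118681/57554761570 ≈ -14.962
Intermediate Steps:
A(J, v) = 835 + 54*J*v (A(J, v) = 54*J*v + 835 = 835 + 54*J*v)
W = 26044441 (W = 835 + 54*(-373)*(-1293) = 835 + 26043606 = 26044441)
-4401308/658716 + W/(-3145470) = -4401308/658716 + 26044441/(-3145470) = -4401308*1/658716 + 26044441*(-1/3145470) = -1100327/164679 - 26044441/3145470 = -861113118681/57554761570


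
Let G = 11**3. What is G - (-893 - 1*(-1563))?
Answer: 661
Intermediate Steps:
G = 1331
G - (-893 - 1*(-1563)) = 1331 - (-893 - 1*(-1563)) = 1331 - (-893 + 1563) = 1331 - 1*670 = 1331 - 670 = 661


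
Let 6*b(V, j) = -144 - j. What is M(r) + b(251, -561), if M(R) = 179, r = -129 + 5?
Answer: 497/2 ≈ 248.50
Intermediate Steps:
b(V, j) = -24 - j/6 (b(V, j) = (-144 - j)/6 = -24 - j/6)
r = -124
M(r) + b(251, -561) = 179 + (-24 - ⅙*(-561)) = 179 + (-24 + 187/2) = 179 + 139/2 = 497/2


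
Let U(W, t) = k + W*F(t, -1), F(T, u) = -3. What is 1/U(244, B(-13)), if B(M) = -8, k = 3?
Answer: -1/729 ≈ -0.0013717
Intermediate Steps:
U(W, t) = 3 - 3*W (U(W, t) = 3 + W*(-3) = 3 - 3*W)
1/U(244, B(-13)) = 1/(3 - 3*244) = 1/(3 - 732) = 1/(-729) = -1/729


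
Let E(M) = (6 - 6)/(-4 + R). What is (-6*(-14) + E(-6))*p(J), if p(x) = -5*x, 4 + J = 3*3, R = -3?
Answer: -2100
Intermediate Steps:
J = 5 (J = -4 + 3*3 = -4 + 9 = 5)
E(M) = 0 (E(M) = (6 - 6)/(-4 - 3) = 0/(-7) = 0*(-⅐) = 0)
p(x) = -5*x
(-6*(-14) + E(-6))*p(J) = (-6*(-14) + 0)*(-5*5) = (84 + 0)*(-25) = 84*(-25) = -2100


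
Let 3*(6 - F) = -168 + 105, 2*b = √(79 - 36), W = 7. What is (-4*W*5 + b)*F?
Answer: -3780 + 27*√43/2 ≈ -3691.5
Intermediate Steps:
b = √43/2 (b = √(79 - 36)/2 = √43/2 ≈ 3.2787)
F = 27 (F = 6 - (-168 + 105)/3 = 6 - ⅓*(-63) = 6 + 21 = 27)
(-4*W*5 + b)*F = (-4*7*5 + √43/2)*27 = (-28*5 + √43/2)*27 = (-140 + √43/2)*27 = -3780 + 27*√43/2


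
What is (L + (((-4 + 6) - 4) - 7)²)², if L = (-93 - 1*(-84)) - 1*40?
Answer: 1024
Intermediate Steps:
L = -49 (L = (-93 + 84) - 40 = -9 - 40 = -49)
(L + (((-4 + 6) - 4) - 7)²)² = (-49 + (((-4 + 6) - 4) - 7)²)² = (-49 + ((2 - 4) - 7)²)² = (-49 + (-2 - 7)²)² = (-49 + (-9)²)² = (-49 + 81)² = 32² = 1024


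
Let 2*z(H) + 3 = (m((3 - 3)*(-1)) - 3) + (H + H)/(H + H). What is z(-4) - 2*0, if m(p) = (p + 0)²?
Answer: -5/2 ≈ -2.5000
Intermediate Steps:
m(p) = p²
z(H) = -5/2 (z(H) = -3/2 + ((((3 - 3)*(-1))² - 3) + (H + H)/(H + H))/2 = -3/2 + (((0*(-1))² - 3) + (2*H)/((2*H)))/2 = -3/2 + ((0² - 3) + (2*H)*(1/(2*H)))/2 = -3/2 + ((0 - 3) + 1)/2 = -3/2 + (-3 + 1)/2 = -3/2 + (½)*(-2) = -3/2 - 1 = -5/2)
z(-4) - 2*0 = -5/2 - 2*0 = -5/2 + 0 = -5/2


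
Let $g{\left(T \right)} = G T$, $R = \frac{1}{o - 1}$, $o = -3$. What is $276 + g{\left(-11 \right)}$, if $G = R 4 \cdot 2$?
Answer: $298$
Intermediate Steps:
$R = - \frac{1}{4}$ ($R = \frac{1}{-3 - 1} = \frac{1}{-4} = - \frac{1}{4} \approx -0.25$)
$G = -2$ ($G = \left(- \frac{1}{4}\right) 4 \cdot 2 = \left(-1\right) 2 = -2$)
$g{\left(T \right)} = - 2 T$
$276 + g{\left(-11 \right)} = 276 - -22 = 276 + 22 = 298$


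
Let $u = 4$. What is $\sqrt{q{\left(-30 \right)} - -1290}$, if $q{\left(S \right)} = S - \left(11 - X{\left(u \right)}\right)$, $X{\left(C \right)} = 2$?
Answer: $3 \sqrt{139} \approx 35.37$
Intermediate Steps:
$q{\left(S \right)} = -9 + S$ ($q{\left(S \right)} = S - \left(11 - 2\right) = S - 9 = -9 + S$)
$\sqrt{q{\left(-30 \right)} - -1290} = \sqrt{\left(-9 - 30\right) - -1290} = \sqrt{-39 + 1290} = \sqrt{1251} = 3 \sqrt{139}$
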